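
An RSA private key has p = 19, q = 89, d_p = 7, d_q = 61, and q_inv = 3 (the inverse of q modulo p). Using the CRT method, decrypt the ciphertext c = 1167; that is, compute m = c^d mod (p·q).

m₁ = c^(d_p) mod p: c ≡ 8 (mod 19), and 8^7 mod 19 = 8.
m₂ = c^(d_q) mod q: c ≡ 10 (mod 89), and 10^61 mod 89 = 47.
h = q_inv·(m₁ − m₂) mod p = 3·(8 − 47) mod 19 = 16.
m = m₂ + h·q = 47 + 16·89 = 1471.

1471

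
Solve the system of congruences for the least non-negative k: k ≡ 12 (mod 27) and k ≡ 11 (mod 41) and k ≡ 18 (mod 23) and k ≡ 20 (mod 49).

608943

The moduli are pairwise coprime; N = 27·41·23·49 = 1247589.
N/27 = 46207; 46207 ≡ 10 (mod 27); 10·19 ≡ 1, so inverse 19.
N/41 = 30429; 30429 ≡ 7 (mod 41); 7·6 ≡ 1, so inverse 6.
N/23 = 54243; 54243 ≡ 9 (mod 23); 9·18 ≡ 1, so inverse 18.
N/49 = 25461; 25461 ≡ 30 (mod 49); 30·18 ≡ 1, so inverse 18.
k ≡ 12·46207·19 + 11·30429·6 + 18·54243·18 + 20·25461·18 = 39284202.
39284202 mod 1247589 = 608943.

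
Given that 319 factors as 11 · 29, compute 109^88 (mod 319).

Mod 11: 109 ≡ 10; by Fermat, exponent reduces to 88 mod 10 = 8; 10^8 ≡ 1 (mod 11).
Mod 29: 109 ≡ 22; by Fermat, exponent reduces to 88 mod 28 = 4; 22^4 ≡ 23 (mod 29).
Combine by CRT: x ≡ 1 (mod 11), x ≡ 23 (mod 29) ⇒ x ≡ 23 (mod 319).

23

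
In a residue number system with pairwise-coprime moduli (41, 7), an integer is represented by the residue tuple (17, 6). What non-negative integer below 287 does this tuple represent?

From x ≡ 17 (mod 41) write x = 17 + 41t. Substituting into x ≡ 6 (mod 7) gives 41t ≡ 3 (mod 7), and since 6⁻¹ ≡ 6 (mod 7), t ≡ 4. Hence x ≡ 17 + 41·4 = 181 (mod 287).

181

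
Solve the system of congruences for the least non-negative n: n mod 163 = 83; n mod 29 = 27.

2202

From n ≡ 83 (mod 163) write n = 83 + 163t. Substituting into n ≡ 27 (mod 29) gives 163t ≡ 2 (mod 29), and since 18⁻¹ ≡ 21 (mod 29), t ≡ 13. Hence n ≡ 83 + 163·13 = 2202 (mod 4727).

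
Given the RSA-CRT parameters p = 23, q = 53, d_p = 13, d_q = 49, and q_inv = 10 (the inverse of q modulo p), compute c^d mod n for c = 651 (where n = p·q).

m₁ = c^(d_p) mod p: c ≡ 7 (mod 23), and 7^13 mod 23 = 20.
m₂ = c^(d_q) mod q: c ≡ 15 (mod 53), and 15^49 mod 53 = 28.
h = q_inv·(m₁ − m₂) mod p = 10·(20 − 28) mod 23 = 12.
m = m₂ + h·q = 28 + 12·53 = 664.

664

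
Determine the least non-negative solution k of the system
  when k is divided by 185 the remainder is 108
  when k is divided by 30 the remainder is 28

gcd(185, 30) = 5 and 5 | (28 − 108), so the pair is consistent; merging gives k ≡ 478 (mod 1110), where 1110 = lcm(185, 30).
The solution is unique modulo lcm(185, 30) = 1110.

478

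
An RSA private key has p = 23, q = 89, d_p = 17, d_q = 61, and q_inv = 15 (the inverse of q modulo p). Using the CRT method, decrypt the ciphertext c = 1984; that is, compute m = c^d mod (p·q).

m₁ = c^(d_p) mod p: c ≡ 6 (mod 23), and 6^17 mod 23 = 12.
m₂ = c^(d_q) mod q: c ≡ 26 (mod 89), and 26^61 mod 89 = 27.
h = q_inv·(m₁ − m₂) mod p = 15·(12 − 27) mod 23 = 5.
m = m₂ + h·q = 27 + 5·89 = 472.

472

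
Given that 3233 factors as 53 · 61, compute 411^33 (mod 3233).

Mod 53: 411 ≡ 40; 40^33 ≡ 38 (mod 53).
Mod 61: 411 ≡ 45; 45^33 ≡ 52 (mod 61).
Combine by CRT: x ≡ 38 (mod 53), x ≡ 52 (mod 61) ⇒ x ≡ 2370 (mod 3233).

2370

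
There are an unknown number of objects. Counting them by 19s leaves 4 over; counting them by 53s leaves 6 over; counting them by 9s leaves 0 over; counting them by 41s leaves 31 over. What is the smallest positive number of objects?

The moduli are pairwise coprime; M = 19·53·9·41 = 371583.
M/19 = 19557; 19557 ≡ 6 (mod 19); 6·16 ≡ 1, so inverse 16.
M/53 = 7011; 7011 ≡ 15 (mod 53); 15·46 ≡ 1, so inverse 46.
M/9 = 41287; 41287 ≡ 4 (mod 9); 4·7 ≡ 1, so inverse 7.
M/41 = 9063; 9063 ≡ 2 (mod 41); 2·21 ≡ 1, so inverse 21.
N ≡ 4·19557·16 + 6·7011·46 + 0·41287·7 + 31·9063·21 = 9086697.
9086697 mod 371583 = 168705.

168705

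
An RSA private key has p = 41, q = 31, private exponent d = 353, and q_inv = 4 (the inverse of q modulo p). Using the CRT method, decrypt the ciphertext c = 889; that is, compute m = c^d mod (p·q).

d_p = d mod (p−1) = 353 mod 40 = 33; d_q = d mod (q−1) = 23.
m₁ = c^(d_p) mod p: c ≡ 28 (mod 41), and 28^33 mod 41 = 11.
m₂ = c^(d_q) mod q: c ≡ 21 (mod 31), and 21^23 mod 31 = 17.
h = q_inv·(m₁ − m₂) mod p = 4·(11 − 17) mod 41 = 17.
m = m₂ + h·q = 17 + 17·31 = 544.

544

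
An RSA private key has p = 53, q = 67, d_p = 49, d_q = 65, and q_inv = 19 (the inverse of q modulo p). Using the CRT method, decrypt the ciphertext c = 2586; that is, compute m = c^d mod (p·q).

m₁ = c^(d_p) mod p: c ≡ 42 (mod 53), and 42^49 mod 53 = 44.
m₂ = c^(d_q) mod q: c ≡ 40 (mod 67), and 40^65 mod 67 = 62.
h = q_inv·(m₁ − m₂) mod p = 19·(44 − 62) mod 53 = 29.
m = m₂ + h·q = 62 + 29·67 = 2005.

2005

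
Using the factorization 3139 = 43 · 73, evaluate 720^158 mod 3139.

2601

Mod 43: 720 ≡ 32; by Fermat, exponent reduces to 158 mod 42 = 32; 32^32 ≡ 21 (mod 43).
Mod 73: 720 ≡ 63; by Fermat, exponent reduces to 158 mod 72 = 14; 63^14 ≡ 46 (mod 73).
Combine by CRT: x ≡ 21 (mod 43), x ≡ 46 (mod 73) ⇒ x ≡ 2601 (mod 3139).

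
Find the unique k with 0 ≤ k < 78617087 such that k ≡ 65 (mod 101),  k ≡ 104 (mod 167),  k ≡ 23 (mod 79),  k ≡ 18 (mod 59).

The moduli are pairwise coprime; N = 101·167·79·59 = 78617087.
N/101 = 778387; 778387 ≡ 81 (mod 101); 81·5 ≡ 1, so inverse 5.
N/167 = 470761; 470761 ≡ 155 (mod 167); 155·153 ≡ 1, so inverse 153.
N/79 = 995153; 995153 ≡ 69 (mod 79); 69·71 ≡ 1, so inverse 71.
N/59 = 1332493; 1332493 ≡ 37 (mod 59); 37·8 ≡ 1, so inverse 8.
k ≡ 65·778387·5 + 104·470761·153 + 23·995153·71 + 18·1332493·8 = 9560688648.
9560688648 mod 78617087 = 48021121.

48021121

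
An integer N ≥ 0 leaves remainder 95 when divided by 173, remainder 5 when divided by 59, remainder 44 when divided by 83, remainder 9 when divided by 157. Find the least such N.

Combine the congruences pairwise.
From N ≡ 95 (mod 173) write N = 95 + 173t. Substituting into N ≡ 5 (mod 59) gives 173t ≡ 28 (mod 59), and since 55⁻¹ ≡ 44 (mod 59), t ≡ 52. Hence N ≡ 95 + 173·52 = 9091 (mod 10207).
From N ≡ 9091 (mod 10207) write N = 9091 + 10207t. Substituting into N ≡ 44 (mod 83) gives 10207t ≡ 0 (mod 83), and since 81⁻¹ ≡ 41 (mod 83), t ≡ 0. Hence N ≡ 9091 + 10207·0 = 9091 (mod 847181).
From N ≡ 9091 (mod 847181) write N = 9091 + 847181t. Substituting into N ≡ 9 (mod 157) gives 847181t ≡ 24 (mod 157), and since 9⁻¹ ≡ 35 (mod 157), t ≡ 55. Hence N ≡ 9091 + 847181·55 = 46604046 (mod 133007417).

46604046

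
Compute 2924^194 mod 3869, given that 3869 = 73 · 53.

3068

Mod 73: 2924 ≡ 4; by Fermat, exponent reduces to 194 mod 72 = 50; 4^50 ≡ 2 (mod 73).
Mod 53: 2924 ≡ 9; by Fermat, exponent reduces to 194 mod 52 = 38; 9^38 ≡ 47 (mod 53).
Combine by CRT: x ≡ 2 (mod 73), x ≡ 47 (mod 53) ⇒ x ≡ 3068 (mod 3869).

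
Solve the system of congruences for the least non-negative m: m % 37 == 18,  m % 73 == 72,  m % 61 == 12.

The moduli are pairwise coprime; N = 37·73·61 = 164761.
N/37 = 4453; 4453 ≡ 13 (mod 37); 13·20 ≡ 1, so inverse 20.
N/73 = 2257; 2257 ≡ 67 (mod 73); 67·12 ≡ 1, so inverse 12.
N/61 = 2701; 2701 ≡ 17 (mod 61); 17·18 ≡ 1, so inverse 18.
m ≡ 18·4453·20 + 72·2257·12 + 12·2701·18 = 4136544.
4136544 mod 164761 = 17519.

17519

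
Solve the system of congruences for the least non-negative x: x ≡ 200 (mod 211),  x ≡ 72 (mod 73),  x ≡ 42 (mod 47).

404054

The moduli are pairwise coprime; N = 211·73·47 = 723941.
N/211 = 3431; 3431 ≡ 55 (mod 211); 55·188 ≡ 1, so inverse 188.
N/73 = 9917; 9917 ≡ 62 (mod 73); 62·53 ≡ 1, so inverse 53.
N/47 = 15403; 15403 ≡ 34 (mod 47); 34·18 ≡ 1, so inverse 18.
x ≡ 200·3431·188 + 72·9917·53 + 42·15403·18 = 178493540.
178493540 mod 723941 = 404054.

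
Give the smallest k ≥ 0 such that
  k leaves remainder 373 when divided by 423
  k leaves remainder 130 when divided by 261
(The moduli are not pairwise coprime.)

gcd(423, 261) = 9 and 9 | (130 − 373), so the pair is consistent; merging gives k ≡ 5872 (mod 12267), where 12267 = lcm(423, 261).
The solution is unique modulo lcm(423, 261) = 12267.

5872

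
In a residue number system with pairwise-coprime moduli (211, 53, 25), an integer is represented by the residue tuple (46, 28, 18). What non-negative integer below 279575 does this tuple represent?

37393

From x ≡ 46 (mod 211) write x = 46 + 211t. Substituting into x ≡ 28 (mod 53) gives 211t ≡ 35 (mod 53), and since 52⁻¹ ≡ 52 (mod 53), t ≡ 18. Hence x ≡ 46 + 211·18 = 3844 (mod 11183).
From x ≡ 3844 (mod 11183) write x = 3844 + 11183t. Substituting into x ≡ 18 (mod 25) gives 11183t ≡ 24 (mod 25), and since 8⁻¹ ≡ 22 (mod 25), t ≡ 3. Hence x ≡ 3844 + 11183·3 = 37393 (mod 279575).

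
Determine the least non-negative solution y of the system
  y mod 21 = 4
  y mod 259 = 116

gcd(21, 259) = 7 and 7 | (116 − 4), so the pair is consistent; merging gives y ≡ 634 (mod 777), where 777 = lcm(21, 259).
The solution is unique modulo lcm(21, 259) = 777.

634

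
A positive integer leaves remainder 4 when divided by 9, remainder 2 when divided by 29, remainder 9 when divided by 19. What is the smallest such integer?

The moduli are pairwise coprime; N = 9·29·19 = 4959.
N/9 = 551; 551 ≡ 2 (mod 9); 2·5 ≡ 1, so inverse 5.
N/29 = 171; 171 ≡ 26 (mod 29); 26·19 ≡ 1, so inverse 19.
N/19 = 261; 261 ≡ 14 (mod 19); 14·15 ≡ 1, so inverse 15.
t ≡ 4·551·5 + 2·171·19 + 9·261·15 = 52753.
52753 mod 4959 = 3163.

3163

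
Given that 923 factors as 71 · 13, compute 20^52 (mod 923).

Mod 71: 20 ≡ 20; 20^52 ≡ 48 (mod 71).
Mod 13: 20 ≡ 7; by Fermat, exponent reduces to 52 mod 12 = 4; 7^4 ≡ 9 (mod 13).
Combine by CRT: x ≡ 48 (mod 71), x ≡ 9 (mod 13) ⇒ x ≡ 48 (mod 923).

48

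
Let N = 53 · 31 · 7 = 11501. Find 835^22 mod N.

3383

Mod 53: 835 ≡ 40; 40^22 ≡ 44 (mod 53).
Mod 31: 835 ≡ 29; 29^22 ≡ 4 (mod 31).
Mod 7: 835 ≡ 2; by Fermat, exponent reduces to 22 mod 6 = 4; 2^4 ≡ 2 (mod 7).
Combine by CRT: x ≡ 44 (mod 53), x ≡ 4 (mod 31), x ≡ 2 (mod 7) ⇒ x ≡ 3383 (mod 11501).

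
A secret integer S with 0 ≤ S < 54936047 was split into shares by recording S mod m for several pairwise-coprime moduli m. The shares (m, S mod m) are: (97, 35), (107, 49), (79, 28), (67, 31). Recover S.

11709487

The moduli are pairwise coprime; N = 97·107·79·67 = 54936047.
N/97 = 566351; 566351 ≡ 65 (mod 97); 65·3 ≡ 1, so inverse 3.
N/107 = 513421; 513421 ≡ 35 (mod 107); 35·52 ≡ 1, so inverse 52.
N/79 = 695393; 695393 ≡ 35 (mod 79); 35·70 ≡ 1, so inverse 70.
N/67 = 819941; 819941 ≡ 62 (mod 67); 62·40 ≡ 1, so inverse 40.
S ≡ 35·566351·3 + 49·513421·52 + 28·695393·70 + 31·819941·40 = 3747360683.
3747360683 mod 54936047 = 11709487.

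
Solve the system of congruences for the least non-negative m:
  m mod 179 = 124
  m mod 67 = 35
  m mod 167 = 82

The moduli are pairwise coprime; N = 179·67·167 = 2002831.
N/179 = 11189; 11189 ≡ 91 (mod 179); 91·120 ≡ 1, so inverse 120.
N/67 = 29893; 29893 ≡ 11 (mod 67); 11·61 ≡ 1, so inverse 61.
N/167 = 11993; 11993 ≡ 136 (mod 167); 136·70 ≡ 1, so inverse 70.
m ≡ 124·11189·120 + 35·29893·61 + 82·11993·70 = 299153695.
299153695 mod 2002831 = 731876.

731876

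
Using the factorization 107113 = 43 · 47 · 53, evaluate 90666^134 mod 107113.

Mod 43: 90666 ≡ 22; by Fermat, exponent reduces to 134 mod 42 = 8; 22^8 ≡ 21 (mod 43).
Mod 47: 90666 ≡ 3; by Fermat, exponent reduces to 134 mod 46 = 42; 3^42 ≡ 18 (mod 47).
Mod 53: 90666 ≡ 36; by Fermat, exponent reduces to 134 mod 52 = 30; 36^30 ≡ 46 (mod 53).
Combine by CRT: x ≡ 21 (mod 43), x ≡ 18 (mod 47), x ≡ 46 (mod 53) ⇒ x ≡ 5611 (mod 107113).

5611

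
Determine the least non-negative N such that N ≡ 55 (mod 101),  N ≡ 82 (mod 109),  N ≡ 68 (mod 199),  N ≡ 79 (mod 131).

38155532

The moduli are pairwise coprime; M = 101·109·199·131 = 286993621.
M/101 = 2841521; 2841521 ≡ 88 (mod 101); 88·31 ≡ 1, so inverse 31.
M/109 = 2632969; 2632969 ≡ 74 (mod 109); 74·28 ≡ 1, so inverse 28.
M/199 = 1442179; 1442179 ≡ 26 (mod 199); 26·23 ≡ 1, so inverse 23.
M/131 = 2190791; 2190791 ≡ 78 (mod 131); 78·42 ≡ 1, so inverse 42.
N ≡ 55·2841521·31 + 82·2632969·28 + 68·1442179·23 + 79·2190791·42 = 20414702623.
20414702623 mod 286993621 = 38155532.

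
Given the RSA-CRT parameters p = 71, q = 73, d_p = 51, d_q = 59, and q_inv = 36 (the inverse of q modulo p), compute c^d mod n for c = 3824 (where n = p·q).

m₁ = c^(d_p) mod p: c ≡ 61 (mod 71), and 61^51 mod 71 = 56.
m₂ = c^(d_q) mod q: c ≡ 28 (mod 73), and 28^59 mod 73 = 31.
h = q_inv·(m₁ − m₂) mod p = 36·(56 − 31) mod 71 = 48.
m = m₂ + h·q = 31 + 48·73 = 3535.

3535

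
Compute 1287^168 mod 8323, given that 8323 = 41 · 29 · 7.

4670

Mod 41: 1287 ≡ 16; by Fermat, exponent reduces to 168 mod 40 = 8; 16^8 ≡ 37 (mod 41).
Mod 29: 1287 ≡ 11; since 28 | 168, by Fermat 11^168 ≡ 1 (mod 29).
Mod 7: 1287 ≡ 6; since 6 | 168, by Fermat 6^168 ≡ 1 (mod 7).
Combine by CRT: x ≡ 37 (mod 41), x ≡ 1 (mod 29), x ≡ 1 (mod 7) ⇒ x ≡ 4670 (mod 8323).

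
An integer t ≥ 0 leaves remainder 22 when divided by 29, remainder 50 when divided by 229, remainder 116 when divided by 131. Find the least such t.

The moduli are pairwise coprime; N = 29·229·131 = 869971.
N/29 = 29999; 29999 ≡ 13 (mod 29); 13·9 ≡ 1, so inverse 9.
N/229 = 3799; 3799 ≡ 135 (mod 229); 135·95 ≡ 1, so inverse 95.
N/131 = 6641; 6641 ≡ 91 (mod 131); 91·36 ≡ 1, so inverse 36.
t ≡ 22·29999·9 + 50·3799·95 + 116·6641·36 = 51717868.
51717868 mod 869971 = 389579.

389579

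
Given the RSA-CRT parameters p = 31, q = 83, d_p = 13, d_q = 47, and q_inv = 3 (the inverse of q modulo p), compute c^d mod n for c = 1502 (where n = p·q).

m₁ = c^(d_p) mod p: c ≡ 14 (mod 31), and 14^13 mod 31 = 28.
m₂ = c^(d_q) mod q: c ≡ 8 (mod 83), and 8^47 mod 83 = 53.
h = q_inv·(m₁ − m₂) mod p = 3·(28 − 53) mod 31 = 18.
m = m₂ + h·q = 53 + 18·83 = 1547.

1547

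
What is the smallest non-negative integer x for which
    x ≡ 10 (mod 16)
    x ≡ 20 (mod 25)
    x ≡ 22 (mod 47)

The moduli are pairwise coprime; N = 16·25·47 = 18800.
N/16 = 1175; 1175 ≡ 7 (mod 16); 7·7 ≡ 1, so inverse 7.
N/25 = 752; 752 ≡ 2 (mod 25); 2·13 ≡ 1, so inverse 13.
N/47 = 400; 400 ≡ 24 (mod 47); 24·2 ≡ 1, so inverse 2.
x ≡ 10·1175·7 + 20·752·13 + 22·400·2 = 295370.
295370 mod 18800 = 13370.

13370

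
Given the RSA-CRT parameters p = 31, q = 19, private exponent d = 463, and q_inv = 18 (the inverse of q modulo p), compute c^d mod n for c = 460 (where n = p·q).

d_p = d mod (p−1) = 463 mod 30 = 13; d_q = d mod (q−1) = 13.
m₁ = c^(d_p) mod p: c ≡ 26 (mod 31), and 26^13 mod 31 = 26.
m₂ = c^(d_q) mod q: c ≡ 4 (mod 19), and 4^13 mod 19 = 9.
h = q_inv·(m₁ − m₂) mod p = 18·(26 − 9) mod 31 = 27.
m = m₂ + h·q = 9 + 27·19 = 522.

522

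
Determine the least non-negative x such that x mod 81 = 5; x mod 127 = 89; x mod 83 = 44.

788378

Combine the congruences pairwise.
From x ≡ 5 (mod 81) write x = 5 + 81t. Substituting into x ≡ 89 (mod 127) gives 81t ≡ 84 (mod 127), and since 81⁻¹ ≡ 69 (mod 127), t ≡ 81. Hence x ≡ 5 + 81·81 = 6566 (mod 10287).
From x ≡ 6566 (mod 10287) write x = 6566 + 10287t. Substituting into x ≡ 44 (mod 83) gives 10287t ≡ 35 (mod 83), and since 78⁻¹ ≡ 33 (mod 83), t ≡ 76. Hence x ≡ 6566 + 10287·76 = 788378 (mod 853821).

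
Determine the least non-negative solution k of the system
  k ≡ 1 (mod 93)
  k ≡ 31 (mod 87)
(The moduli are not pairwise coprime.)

466

gcd(93, 87) = 3 and 3 | (31 − 1), so the pair is consistent; merging gives k ≡ 466 (mod 2697), where 2697 = lcm(93, 87).
The solution is unique modulo lcm(93, 87) = 2697.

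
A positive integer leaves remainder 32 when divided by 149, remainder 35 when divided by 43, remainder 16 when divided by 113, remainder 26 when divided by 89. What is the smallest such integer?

The moduli are pairwise coprime; N = 149·43·113·89 = 64435199.
N/149 = 432451; 432451 ≡ 53 (mod 149); 53·45 ≡ 1, so inverse 45.
N/43 = 1498493; 1498493 ≡ 29 (mod 43); 29·3 ≡ 1, so inverse 3.
N/113 = 570223; 570223 ≡ 25 (mod 113); 25·104 ≡ 1, so inverse 104.
N/89 = 723991; 723991 ≡ 65 (mod 89); 65·63 ≡ 1, so inverse 63.
x ≡ 32·432451·45 + 35·1498493·3 + 16·570223·104 + 26·723991·63 = 2914819535.
2914819535 mod 64435199 = 15235580.

15235580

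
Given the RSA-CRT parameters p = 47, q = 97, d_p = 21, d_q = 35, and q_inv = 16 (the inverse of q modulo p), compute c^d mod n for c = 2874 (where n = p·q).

1199

m₁ = c^(d_p) mod p: c ≡ 7 (mod 47), and 7^21 mod 47 = 24.
m₂ = c^(d_q) mod q: c ≡ 61 (mod 97), and 61^35 mod 97 = 35.
h = q_inv·(m₁ − m₂) mod p = 16·(24 − 35) mod 47 = 12.
m = m₂ + h·q = 35 + 12·97 = 1199.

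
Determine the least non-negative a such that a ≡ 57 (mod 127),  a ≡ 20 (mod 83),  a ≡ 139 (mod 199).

1026979

Combine the congruences pairwise.
From a ≡ 57 (mod 127) write a = 57 + 127t. Substituting into a ≡ 20 (mod 83) gives 127t ≡ 46 (mod 83), and since 44⁻¹ ≡ 17 (mod 83), t ≡ 35. Hence a ≡ 57 + 127·35 = 4502 (mod 10541).
From a ≡ 4502 (mod 10541) write a = 4502 + 10541t. Substituting into a ≡ 139 (mod 199) gives 10541t ≡ 15 (mod 199), and since 193⁻¹ ≡ 33 (mod 199), t ≡ 97. Hence a ≡ 4502 + 10541·97 = 1026979 (mod 2097659).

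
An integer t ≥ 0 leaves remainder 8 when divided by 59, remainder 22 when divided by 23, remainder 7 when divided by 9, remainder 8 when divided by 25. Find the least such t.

266983

From t ≡ 8 (mod 59) write t = 8 + 59s. Substituting into t ≡ 22 (mod 23) gives 59s ≡ 14 (mod 23), and since 13⁻¹ ≡ 16 (mod 23), s ≡ 17. Hence t ≡ 8 + 59·17 = 1011 (mod 1357).
From t ≡ 1011 (mod 1357) write t = 1011 + 1357s. Substituting into t ≡ 7 (mod 9) gives 1357s ≡ 4 (mod 9), and since 7⁻¹ ≡ 4 (mod 9), s ≡ 7. Hence t ≡ 1011 + 1357·7 = 10510 (mod 12213).
From t ≡ 10510 (mod 12213) write t = 10510 + 12213s. Substituting into t ≡ 8 (mod 25) gives 12213s ≡ 23 (mod 25), and since 13⁻¹ ≡ 2 (mod 25), s ≡ 21. Hence t ≡ 10510 + 12213·21 = 266983 (mod 305325).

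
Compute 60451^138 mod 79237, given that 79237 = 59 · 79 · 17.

60657

Mod 59: 60451 ≡ 35; by Fermat, exponent reduces to 138 mod 58 = 22; 35^22 ≡ 5 (mod 59).
Mod 79: 60451 ≡ 16; by Fermat, exponent reduces to 138 mod 78 = 60; 16^60 ≡ 64 (mod 79).
Mod 17: 60451 ≡ 16; by Fermat, exponent reduces to 138 mod 16 = 10; 16^10 ≡ 1 (mod 17).
Combine by CRT: x ≡ 5 (mod 59), x ≡ 64 (mod 79), x ≡ 1 (mod 17) ⇒ x ≡ 60657 (mod 79237).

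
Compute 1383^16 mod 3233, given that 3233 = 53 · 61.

Mod 53: 1383 ≡ 5; 5^16 ≡ 13 (mod 53).
Mod 61: 1383 ≡ 41; 41^16 ≡ 20 (mod 61).
Combine by CRT: x ≡ 13 (mod 53), x ≡ 20 (mod 61) ⇒ x ≡ 1179 (mod 3233).

1179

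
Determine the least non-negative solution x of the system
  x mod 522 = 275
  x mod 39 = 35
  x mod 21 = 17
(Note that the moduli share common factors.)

12281

gcd(522, 39) = 3 and 3 | (35 − 275), so the pair is consistent; merging gives x ≡ 5495 (mod 6786), where 6786 = lcm(522, 39).
gcd(6786, 21) = 3 and 3 | (17 − 5495), so the pair is consistent; merging gives x ≡ 12281 (mod 47502), where 47502 = lcm(6786, 21).
The solution is unique modulo lcm(522, 39, 21) = 47502.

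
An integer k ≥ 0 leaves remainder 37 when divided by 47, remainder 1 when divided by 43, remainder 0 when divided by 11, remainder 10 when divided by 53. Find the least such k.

The moduli are pairwise coprime; N = 47·43·11·53 = 1178243.
N/47 = 25069; 25069 ≡ 18 (mod 47); 18·34 ≡ 1, so inverse 34.
N/43 = 27401; 27401 ≡ 10 (mod 43); 10·13 ≡ 1, so inverse 13.
N/11 = 107113; 107113 ≡ 6 (mod 11); 6·2 ≡ 1, so inverse 2.
N/53 = 22231; 22231 ≡ 24 (mod 53); 24·42 ≡ 1, so inverse 42.
k ≡ 37·25069·34 + 1·27401·13 + 0·107113·2 + 10·22231·42 = 41230035.
41230035 mod 1178243 = 1169773.

1169773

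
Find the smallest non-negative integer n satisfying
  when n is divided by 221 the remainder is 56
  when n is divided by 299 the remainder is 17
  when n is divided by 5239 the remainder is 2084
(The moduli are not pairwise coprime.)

Combine the congruences pairwise.
gcd(221, 299) = 13 and 13 | (17 − 56), so the pair is consistent; merging gives n ≡ 2708 (mod 5083), where 5083 = lcm(221, 299).
gcd(5083, 5239) = 13 and 13 | (2084 − 2708), so the pair is consistent; merging gives n ≡ 23040 (mod 2048449), where 2048449 = lcm(5083, 5239).
The solution is unique modulo lcm(221, 299, 5239) = 2048449.

23040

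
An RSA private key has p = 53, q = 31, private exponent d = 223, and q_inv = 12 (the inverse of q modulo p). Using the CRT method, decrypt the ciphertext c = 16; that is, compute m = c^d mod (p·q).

d_p = d mod (p−1) = 223 mod 52 = 15; d_q = d mod (q−1) = 13.
m₁ = c^(d_p) mod p: c ≡ 16 (mod 53), and 16^15 mod 53 = 44.
m₂ = c^(d_q) mod q: c ≡ 16 (mod 31), and 16^13 mod 31 = 4.
h = q_inv·(m₁ − m₂) mod p = 12·(44 − 4) mod 53 = 3.
m = m₂ + h·q = 4 + 3·31 = 97.

97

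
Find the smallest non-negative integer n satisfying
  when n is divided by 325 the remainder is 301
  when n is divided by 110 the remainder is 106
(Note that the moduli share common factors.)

5826

Combine the congruences pairwise.
gcd(325, 110) = 5 and 5 | (106 − 301), so the pair is consistent; merging gives n ≡ 5826 (mod 7150), where 7150 = lcm(325, 110).
The solution is unique modulo lcm(325, 110) = 7150.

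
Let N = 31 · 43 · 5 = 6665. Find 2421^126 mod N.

1721

Mod 31: 2421 ≡ 3; by Fermat, exponent reduces to 126 mod 30 = 6; 3^6 ≡ 16 (mod 31).
Mod 43: 2421 ≡ 13; since 42 | 126, by Fermat 13^126 ≡ 1 (mod 43).
Mod 5: 2421 ≡ 1; by Fermat, exponent reduces to 126 mod 4 = 2; 1^2 ≡ 1 (mod 5).
Combine by CRT: x ≡ 16 (mod 31), x ≡ 1 (mod 43), x ≡ 1 (mod 5) ⇒ x ≡ 1721 (mod 6665).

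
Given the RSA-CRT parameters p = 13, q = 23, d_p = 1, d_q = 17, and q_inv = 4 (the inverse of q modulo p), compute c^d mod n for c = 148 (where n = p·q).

m₁ = c^(d_p) mod p: c ≡ 5 (mod 13), and 5^1 mod 13 = 5.
m₂ = c^(d_q) mod q: c ≡ 10 (mod 23), and 10^17 mod 23 = 17.
h = q_inv·(m₁ − m₂) mod p = 4·(5 − 17) mod 13 = 4.
m = m₂ + h·q = 17 + 4·23 = 109.

109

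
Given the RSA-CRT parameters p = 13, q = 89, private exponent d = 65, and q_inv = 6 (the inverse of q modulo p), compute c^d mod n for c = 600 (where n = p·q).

253

d_p = d mod (p−1) = 65 mod 12 = 5; d_q = d mod (q−1) = 65.
m₁ = c^(d_p) mod p: c ≡ 2 (mod 13), and 2^5 mod 13 = 6.
m₂ = c^(d_q) mod q: c ≡ 66 (mod 89), and 66^65 mod 89 = 75.
h = q_inv·(m₁ − m₂) mod p = 6·(6 − 75) mod 13 = 2.
m = m₂ + h·q = 75 + 2·89 = 253.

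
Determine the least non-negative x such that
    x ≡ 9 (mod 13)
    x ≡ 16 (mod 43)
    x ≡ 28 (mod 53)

3155

The moduli are pairwise coprime; N = 13·43·53 = 29627.
N/13 = 2279; 2279 ≡ 4 (mod 13); 4·10 ≡ 1, so inverse 10.
N/43 = 689; 689 ≡ 1 (mod 43), inverse 1.
N/53 = 559; 559 ≡ 29 (mod 53); 29·11 ≡ 1, so inverse 11.
x ≡ 9·2279·10 + 16·689·1 + 28·559·11 = 388306.
388306 mod 29627 = 3155.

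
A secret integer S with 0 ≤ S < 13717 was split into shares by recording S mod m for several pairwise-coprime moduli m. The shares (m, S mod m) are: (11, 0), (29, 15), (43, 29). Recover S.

11209

The moduli are pairwise coprime; N = 11·29·43 = 13717.
N/11 = 1247; 1247 ≡ 4 (mod 11); 4·3 ≡ 1, so inverse 3.
N/29 = 473; 473 ≡ 9 (mod 29); 9·13 ≡ 1, so inverse 13.
N/43 = 319; 319 ≡ 18 (mod 43); 18·12 ≡ 1, so inverse 12.
S ≡ 0·1247·3 + 15·473·13 + 29·319·12 = 203247.
203247 mod 13717 = 11209.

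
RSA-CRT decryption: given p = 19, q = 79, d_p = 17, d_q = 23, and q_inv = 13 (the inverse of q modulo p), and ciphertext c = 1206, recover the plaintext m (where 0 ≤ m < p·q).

891

m₁ = c^(d_p) mod p: c ≡ 9 (mod 19), and 9^17 mod 19 = 17.
m₂ = c^(d_q) mod q: c ≡ 21 (mod 79), and 21^23 mod 79 = 22.
h = q_inv·(m₁ − m₂) mod p = 13·(17 − 22) mod 19 = 11.
m = m₂ + h·q = 22 + 11·79 = 891.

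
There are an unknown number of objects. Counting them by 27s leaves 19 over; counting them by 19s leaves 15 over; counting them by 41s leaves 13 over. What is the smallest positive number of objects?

Combine the congruences pairwise.
From N ≡ 19 (mod 27) write N = 19 + 27t. Substituting into N ≡ 15 (mod 19) gives 27t ≡ 15 (mod 19), and since 8⁻¹ ≡ 12 (mod 19), t ≡ 9. Hence N ≡ 19 + 27·9 = 262 (mod 513).
From N ≡ 262 (mod 513) write N = 262 + 513t. Substituting into N ≡ 13 (mod 41) gives 513t ≡ 38 (mod 41), and since 21⁻¹ ≡ 2 (mod 41), t ≡ 35. Hence N ≡ 262 + 513·35 = 18217 (mod 21033).

18217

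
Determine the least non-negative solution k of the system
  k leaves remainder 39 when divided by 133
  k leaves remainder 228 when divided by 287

gcd(133, 287) = 7 and 7 | (228 − 39), so the pair is consistent; merging gives k ≡ 3098 (mod 5453), where 5453 = lcm(133, 287).
The solution is unique modulo lcm(133, 287) = 5453.

3098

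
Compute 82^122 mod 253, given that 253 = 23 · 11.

36

Mod 23: 82 ≡ 13; by Fermat, exponent reduces to 122 mod 22 = 12; 13^12 ≡ 13 (mod 23).
Mod 11: 82 ≡ 5; by Fermat, exponent reduces to 122 mod 10 = 2; 5^2 ≡ 3 (mod 11).
Combine by CRT: x ≡ 13 (mod 23), x ≡ 3 (mod 11) ⇒ x ≡ 36 (mod 253).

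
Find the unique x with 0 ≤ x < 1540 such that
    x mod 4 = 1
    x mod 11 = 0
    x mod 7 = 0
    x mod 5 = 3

693

Combine the congruences pairwise.
From x ≡ 1 (mod 4) write x = 1 + 4t. Substituting into x ≡ 0 (mod 11) gives 4t ≡ 10 (mod 11), and since 4⁻¹ ≡ 3 (mod 11), t ≡ 8. Hence x ≡ 1 + 4·8 = 33 (mod 44).
From x ≡ 33 (mod 44) write x = 33 + 44t. Substituting into x ≡ 0 (mod 7) gives 44t ≡ 2 (mod 7), and since 2⁻¹ ≡ 4 (mod 7), t ≡ 1. Hence x ≡ 33 + 44·1 = 77 (mod 308).
From x ≡ 77 (mod 308) write x = 77 + 308t. Substituting into x ≡ 3 (mod 5) gives 308t ≡ 1 (mod 5), and since 3⁻¹ ≡ 2 (mod 5), t ≡ 2. Hence x ≡ 77 + 308·2 = 693 (mod 1540).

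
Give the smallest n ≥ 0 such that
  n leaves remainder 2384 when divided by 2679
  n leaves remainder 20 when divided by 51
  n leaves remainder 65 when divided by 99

gcd(2679, 51) = 3 and 3 | (20 − 2384), so the pair is consistent; merging gives n ≡ 15779 (mod 45543), where 45543 = lcm(2679, 51).
gcd(45543, 99) = 3 and 3 | (65 − 15779), so the pair is consistent; merging gives n ≡ 425666 (mod 1502919), where 1502919 = lcm(45543, 99).
The solution is unique modulo lcm(2679, 51, 99) = 1502919.

425666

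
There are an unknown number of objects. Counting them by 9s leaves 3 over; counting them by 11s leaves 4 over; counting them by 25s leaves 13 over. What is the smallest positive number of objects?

1038

Combine the congruences pairwise.
From N ≡ 3 (mod 9) write N = 3 + 9t. Substituting into N ≡ 4 (mod 11) gives 9t ≡ 1 (mod 11), and since 9⁻¹ ≡ 5 (mod 11), t ≡ 5. Hence N ≡ 3 + 9·5 = 48 (mod 99).
From N ≡ 48 (mod 99) write N = 48 + 99t. Substituting into N ≡ 13 (mod 25) gives 99t ≡ 15 (mod 25), and since 24⁻¹ ≡ 24 (mod 25), t ≡ 10. Hence N ≡ 48 + 99·10 = 1038 (mod 2475).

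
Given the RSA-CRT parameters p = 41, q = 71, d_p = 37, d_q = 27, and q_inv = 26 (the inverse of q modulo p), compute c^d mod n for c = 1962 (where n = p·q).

m₁ = c^(d_p) mod p: c ≡ 35 (mod 41), and 35^37 mod 41 = 26.
m₂ = c^(d_q) mod q: c ≡ 45 (mod 71), and 45^27 mod 71 = 30.
h = q_inv·(m₁ − m₂) mod p = 26·(26 − 30) mod 41 = 19.
m = m₂ + h·q = 30 + 19·71 = 1379.

1379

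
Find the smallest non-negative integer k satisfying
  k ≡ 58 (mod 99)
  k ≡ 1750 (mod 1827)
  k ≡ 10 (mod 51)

85792

gcd(99, 1827) = 9 and 9 | (1750 − 58), so the pair is consistent; merging gives k ≡ 5404 (mod 20097), where 20097 = lcm(99, 1827).
gcd(20097, 51) = 3 and 3 | (10 − 5404), so the pair is consistent; merging gives k ≡ 85792 (mod 341649), where 341649 = lcm(20097, 51).
The solution is unique modulo lcm(99, 1827, 51) = 341649.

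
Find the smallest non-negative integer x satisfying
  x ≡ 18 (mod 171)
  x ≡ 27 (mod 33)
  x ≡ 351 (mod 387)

31311

Combine the congruences pairwise.
gcd(171, 33) = 3 and 3 | (27 − 18), so the pair is consistent; merging gives x ≡ 1215 (mod 1881), where 1881 = lcm(171, 33).
gcd(1881, 387) = 9 and 9 | (351 − 1215), so the pair is consistent; merging gives x ≡ 31311 (mod 80883), where 80883 = lcm(1881, 387).
The solution is unique modulo lcm(171, 33, 387) = 80883.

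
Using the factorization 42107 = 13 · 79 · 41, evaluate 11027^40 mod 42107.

33621

Mod 13: 11027 ≡ 3; by Fermat, exponent reduces to 40 mod 12 = 4; 3^4 ≡ 3 (mod 13).
Mod 79: 11027 ≡ 46; 46^40 ≡ 46 (mod 79).
Mod 41: 11027 ≡ 39; since 40 | 40, by Fermat 39^40 ≡ 1 (mod 41).
Combine by CRT: x ≡ 3 (mod 13), x ≡ 46 (mod 79), x ≡ 1 (mod 41) ⇒ x ≡ 33621 (mod 42107).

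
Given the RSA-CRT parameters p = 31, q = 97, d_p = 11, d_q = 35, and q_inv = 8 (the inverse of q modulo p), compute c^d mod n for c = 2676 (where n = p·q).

m₁ = c^(d_p) mod p: c ≡ 10 (mod 31), and 10^11 mod 31 = 19.
m₂ = c^(d_q) mod q: c ≡ 57 (mod 97), and 57^35 mod 97 = 21.
h = q_inv·(m₁ − m₂) mod p = 8·(19 − 21) mod 31 = 15.
m = m₂ + h·q = 21 + 15·97 = 1476.

1476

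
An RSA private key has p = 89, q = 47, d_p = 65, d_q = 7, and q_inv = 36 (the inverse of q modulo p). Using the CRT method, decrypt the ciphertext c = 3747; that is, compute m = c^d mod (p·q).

m₁ = c^(d_p) mod p: c ≡ 9 (mod 89), and 9^65 mod 89 = 79.
m₂ = c^(d_q) mod q: c ≡ 34 (mod 47), and 34^7 mod 47 = 8.
h = q_inv·(m₁ − m₂) mod p = 36·(79 − 8) mod 89 = 64.
m = m₂ + h·q = 8 + 64·47 = 3016.

3016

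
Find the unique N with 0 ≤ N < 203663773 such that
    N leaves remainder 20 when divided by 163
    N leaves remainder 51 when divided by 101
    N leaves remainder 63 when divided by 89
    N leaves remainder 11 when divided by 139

From N ≡ 20 (mod 163) write N = 20 + 163t. Substituting into N ≡ 51 (mod 101) gives 163t ≡ 31 (mod 101), and since 62⁻¹ ≡ 44 (mod 101), t ≡ 51. Hence N ≡ 20 + 163·51 = 8333 (mod 16463).
From N ≡ 8333 (mod 16463) write N = 8333 + 16463t. Substituting into N ≡ 63 (mod 89) gives 16463t ≡ 7 (mod 89), and since 87⁻¹ ≡ 44 (mod 89), t ≡ 41. Hence N ≡ 8333 + 16463·41 = 683316 (mod 1465207).
From N ≡ 683316 (mod 1465207) write N = 683316 + 1465207t. Substituting into N ≡ 11 (mod 139) gives 1465207t ≡ 19 (mod 139), and since 8⁻¹ ≡ 87 (mod 139), t ≡ 124. Hence N ≡ 683316 + 1465207·124 = 182368984 (mod 203663773).

182368984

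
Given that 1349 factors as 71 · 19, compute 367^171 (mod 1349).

799

Mod 71: 367 ≡ 12; by Fermat, exponent reduces to 171 mod 70 = 31; 12^31 ≡ 18 (mod 71).
Mod 19: 367 ≡ 6; by Fermat, exponent reduces to 171 mod 18 = 9; 6^9 ≡ 1 (mod 19).
Combine by CRT: x ≡ 18 (mod 71), x ≡ 1 (mod 19) ⇒ x ≡ 799 (mod 1349).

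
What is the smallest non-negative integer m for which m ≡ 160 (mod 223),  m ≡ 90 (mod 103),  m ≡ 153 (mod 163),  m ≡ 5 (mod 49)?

The moduli are pairwise coprime; N = 223·103·163·49 = 183453403.
N/223 = 822661; 822661 ≡ 14 (mod 223); 14·16 ≡ 1, so inverse 16.
N/103 = 1781101; 1781101 ≡ 25 (mod 103); 25·33 ≡ 1, so inverse 33.
N/163 = 1125481; 1125481 ≡ 129 (mod 163); 129·139 ≡ 1, so inverse 139.
N/49 = 3743947; 3743947 ≡ 4 (mod 49); 4·37 ≡ 1, so inverse 37.
m ≡ 160·822661·16 + 90·1781101·33 + 153·1125481·139 + 5·3743947·37 = 32024116752.
32024116752 mod 183453403 = 103224630.

103224630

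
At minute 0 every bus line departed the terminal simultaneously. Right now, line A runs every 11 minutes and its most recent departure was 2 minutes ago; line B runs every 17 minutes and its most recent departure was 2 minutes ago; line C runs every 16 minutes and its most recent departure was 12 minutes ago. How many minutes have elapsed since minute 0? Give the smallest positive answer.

The moduli are pairwise coprime; N = 11·17·16 = 2992.
N/11 = 272; 272 ≡ 8 (mod 11); 8·7 ≡ 1, so inverse 7.
N/17 = 176; 176 ≡ 6 (mod 17); 6·3 ≡ 1, so inverse 3.
N/16 = 187; 187 ≡ 11 (mod 16); 11·3 ≡ 1, so inverse 3.
t ≡ 2·272·7 + 2·176·3 + 12·187·3 = 11596.
11596 mod 2992 = 2620.

2620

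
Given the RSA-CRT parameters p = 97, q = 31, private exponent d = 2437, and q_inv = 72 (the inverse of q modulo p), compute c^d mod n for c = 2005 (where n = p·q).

d_p = d mod (p−1) = 2437 mod 96 = 37; d_q = d mod (q−1) = 7.
m₁ = c^(d_p) mod p: c ≡ 65 (mod 97), and 65^37 mod 97 = 25.
m₂ = c^(d_q) mod q: c ≡ 21 (mod 31), and 21^7 mod 31 = 11.
h = q_inv·(m₁ − m₂) mod p = 72·(25 − 11) mod 97 = 38.
m = m₂ + h·q = 11 + 38·31 = 1189.

1189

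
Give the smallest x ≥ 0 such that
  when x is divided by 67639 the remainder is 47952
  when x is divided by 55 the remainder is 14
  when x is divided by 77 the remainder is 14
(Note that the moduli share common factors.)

Combine the congruences pairwise.
gcd(67639, 55) = 11 and 11 | (14 − 47952), so the pair is consistent; merging gives x ≡ 250869 (mod 338195), where 338195 = lcm(67639, 55).
gcd(338195, 77) = 11 and 11 | (14 − 250869), so the pair is consistent; merging gives x ≡ 589064 (mod 2367365), where 2367365 = lcm(338195, 77).
The solution is unique modulo lcm(67639, 55, 77) = 2367365.

589064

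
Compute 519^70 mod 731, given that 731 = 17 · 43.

565

Mod 17: 519 ≡ 9; by Fermat, exponent reduces to 70 mod 16 = 6; 9^6 ≡ 4 (mod 17).
Mod 43: 519 ≡ 3; by Fermat, exponent reduces to 70 mod 42 = 28; 3^28 ≡ 6 (mod 43).
Combine by CRT: x ≡ 4 (mod 17), x ≡ 6 (mod 43) ⇒ x ≡ 565 (mod 731).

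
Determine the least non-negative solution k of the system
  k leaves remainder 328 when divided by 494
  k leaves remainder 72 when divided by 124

Combine the congruences pairwise.
gcd(494, 124) = 2 and 2 | (72 − 328), so the pair is consistent; merging gives k ≡ 2304 (mod 30628), where 30628 = lcm(494, 124).
The solution is unique modulo lcm(494, 124) = 30628.

2304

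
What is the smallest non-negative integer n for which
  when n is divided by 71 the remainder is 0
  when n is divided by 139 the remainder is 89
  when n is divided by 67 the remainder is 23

218041

The moduli are pairwise coprime; M = 71·139·67 = 661223.
M/71 = 9313; 9313 ≡ 12 (mod 71); 12·6 ≡ 1, so inverse 6.
M/139 = 4757; 4757 ≡ 31 (mod 139); 31·9 ≡ 1, so inverse 9.
M/67 = 9869; 9869 ≡ 20 (mod 67); 20·57 ≡ 1, so inverse 57.
n ≡ 0·9313·6 + 89·4757·9 + 23·9869·57 = 16748616.
16748616 mod 661223 = 218041.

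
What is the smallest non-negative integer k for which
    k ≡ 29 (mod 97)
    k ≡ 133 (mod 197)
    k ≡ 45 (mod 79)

999711

From k ≡ 29 (mod 97) write k = 29 + 97t. Substituting into k ≡ 133 (mod 197) gives 97t ≡ 104 (mod 197), and since 97⁻¹ ≡ 65 (mod 197), t ≡ 62. Hence k ≡ 29 + 97·62 = 6043 (mod 19109).
From k ≡ 6043 (mod 19109) write k = 6043 + 19109t. Substituting into k ≡ 45 (mod 79) gives 19109t ≡ 6 (mod 79), and since 70⁻¹ ≡ 35 (mod 79), t ≡ 52. Hence k ≡ 6043 + 19109·52 = 999711 (mod 1509611).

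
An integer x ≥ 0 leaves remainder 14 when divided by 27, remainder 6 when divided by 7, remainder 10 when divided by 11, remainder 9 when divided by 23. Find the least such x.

2309

The moduli are pairwise coprime; N = 27·7·11·23 = 47817.
N/27 = 1771; 1771 ≡ 16 (mod 27); 16·22 ≡ 1, so inverse 22.
N/7 = 6831; 6831 ≡ 6 (mod 7); 6·6 ≡ 1, so inverse 6.
N/11 = 4347; 4347 ≡ 2 (mod 11); 2·6 ≡ 1, so inverse 6.
N/23 = 2079; 2079 ≡ 9 (mod 23); 9·18 ≡ 1, so inverse 18.
x ≡ 14·1771·22 + 6·6831·6 + 10·4347·6 + 9·2079·18 = 1389002.
1389002 mod 47817 = 2309.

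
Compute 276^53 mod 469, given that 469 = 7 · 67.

313

Mod 7: 276 ≡ 3; by Fermat, exponent reduces to 53 mod 6 = 5; 3^5 ≡ 5 (mod 7).
Mod 67: 276 ≡ 8; 8^53 ≡ 45 (mod 67).
Combine by CRT: x ≡ 5 (mod 7), x ≡ 45 (mod 67) ⇒ x ≡ 313 (mod 469).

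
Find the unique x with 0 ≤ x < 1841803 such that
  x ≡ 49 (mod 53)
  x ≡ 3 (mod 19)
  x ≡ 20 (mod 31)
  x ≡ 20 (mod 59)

396913

From x ≡ 49 (mod 53) write x = 49 + 53t. Substituting into x ≡ 3 (mod 19) gives 53t ≡ 11 (mod 19), and since 15⁻¹ ≡ 14 (mod 19), t ≡ 2. Hence x ≡ 49 + 53·2 = 155 (mod 1007).
From x ≡ 155 (mod 1007) write x = 155 + 1007t. Substituting into x ≡ 20 (mod 31) gives 1007t ≡ 20 (mod 31), and since 15⁻¹ ≡ 29 (mod 31), t ≡ 22. Hence x ≡ 155 + 1007·22 = 22309 (mod 31217).
From x ≡ 22309 (mod 31217) write x = 22309 + 31217t. Substituting into x ≡ 20 (mod 59) gives 31217t ≡ 13 (mod 59), and since 6⁻¹ ≡ 10 (mod 59), t ≡ 12. Hence x ≡ 22309 + 31217·12 = 396913 (mod 1841803).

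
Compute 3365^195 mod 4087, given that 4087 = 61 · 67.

2002

Mod 61: 3365 ≡ 10; by Fermat, exponent reduces to 195 mod 60 = 15; 10^15 ≡ 50 (mod 61).
Mod 67: 3365 ≡ 15; by Fermat, exponent reduces to 195 mod 66 = 63; 15^63 ≡ 59 (mod 67).
Combine by CRT: x ≡ 50 (mod 61), x ≡ 59 (mod 67) ⇒ x ≡ 2002 (mod 4087).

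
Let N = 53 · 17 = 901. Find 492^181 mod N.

152

Mod 53: 492 ≡ 15; by Fermat, exponent reduces to 181 mod 52 = 25; 15^25 ≡ 46 (mod 53).
Mod 17: 492 ≡ 16; by Fermat, exponent reduces to 181 mod 16 = 5; 16^5 ≡ 16 (mod 17).
Combine by CRT: x ≡ 46 (mod 53), x ≡ 16 (mod 17) ⇒ x ≡ 152 (mod 901).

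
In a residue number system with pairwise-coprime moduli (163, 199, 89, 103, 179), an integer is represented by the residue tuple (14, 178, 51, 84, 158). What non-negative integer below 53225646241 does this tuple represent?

The moduli are pairwise coprime; N = 163·199·89·103·179 = 53225646241.
N/163 = 326537707; 326537707 ≡ 133 (mod 163); 133·38 ≡ 1, so inverse 38.
N/199 = 267465559; 267465559 ≡ 7 (mod 199); 7·57 ≡ 1, so inverse 57.
N/89 = 598040969; 598040969 ≡ 40 (mod 89); 40·69 ≡ 1, so inverse 69.
N/103 = 516753847; 516753847 ≡ 66 (mod 103); 66·64 ≡ 1, so inverse 64.
N/179 = 297349979; 297349979 ≡ 12 (mod 179); 12·15 ≡ 1, so inverse 15.
x ≡ 14·326537707·38 + 178·267465559·57 + 51·598040969·69 + 84·516753847·64 + 158·297349979·15 = 8474717923351.
8474717923351 mod 53225646241 = 11840171032.

11840171032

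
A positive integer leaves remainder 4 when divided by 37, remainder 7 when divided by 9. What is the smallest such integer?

From x ≡ 4 (mod 37) write x = 4 + 37t. Substituting into x ≡ 7 (mod 9) gives 37t ≡ 3 (mod 9), and since 1⁻¹ ≡ 1 (mod 9), t ≡ 3. Hence x ≡ 4 + 37·3 = 115 (mod 333).

115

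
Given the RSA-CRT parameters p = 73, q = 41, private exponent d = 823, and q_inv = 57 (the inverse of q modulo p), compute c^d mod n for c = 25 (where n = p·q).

2136

d_p = d mod (p−1) = 823 mod 72 = 31; d_q = d mod (q−1) = 23.
m₁ = c^(d_p) mod p: c ≡ 25 (mod 73), and 25^31 mod 73 = 19.
m₂ = c^(d_q) mod q: c ≡ 25 (mod 41), and 25^23 mod 41 = 4.
h = q_inv·(m₁ − m₂) mod p = 57·(19 − 4) mod 73 = 52.
m = m₂ + h·q = 4 + 52·41 = 2136.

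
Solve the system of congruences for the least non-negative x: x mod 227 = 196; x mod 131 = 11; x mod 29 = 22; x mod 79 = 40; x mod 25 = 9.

271950509

From x ≡ 196 (mod 227) write x = 196 + 227t. Substituting into x ≡ 11 (mod 131) gives 227t ≡ 77 (mod 131), and since 96⁻¹ ≡ 116 (mod 131), t ≡ 24. Hence x ≡ 196 + 227·24 = 5644 (mod 29737).
From x ≡ 5644 (mod 29737) write x = 5644 + 29737t. Substituting into x ≡ 22 (mod 29) gives 29737t ≡ 4 (mod 29), and since 12⁻¹ ≡ 17 (mod 29), t ≡ 10. Hence x ≡ 5644 + 29737·10 = 303014 (mod 862373).
From x ≡ 303014 (mod 862373) write x = 303014 + 862373t. Substituting into x ≡ 40 (mod 79) gives 862373t ≡ 70 (mod 79), and since 9⁻¹ ≡ 44 (mod 79), t ≡ 78. Hence x ≡ 303014 + 862373·78 = 67568108 (mod 68127467).
From x ≡ 67568108 (mod 68127467) write x = 67568108 + 68127467t. Substituting into x ≡ 9 (mod 25) gives 68127467t ≡ 1 (mod 25), and since 17⁻¹ ≡ 3 (mod 25), t ≡ 3. Hence x ≡ 67568108 + 68127467·3 = 271950509 (mod 1703186675).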